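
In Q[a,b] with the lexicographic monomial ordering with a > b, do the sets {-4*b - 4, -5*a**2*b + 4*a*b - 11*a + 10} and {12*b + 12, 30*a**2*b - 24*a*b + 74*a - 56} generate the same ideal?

No, the ideals differ.

Two ideals are equal iff their reduced Gröbner bases coincide (the reduced basis is unique for a fixed ordering).
Buchberger on the first generating set:
f_1 = -4*b - 4, LT = b.
f_2 = -5*a**2*b + 4*a*b - 11*a + 10, LT = a**2*b.

S(f_1,f_2): lcm = a**2*b. S = a**2 + 4/5*a*b - 11/5*a + 2.
  reduce S modulo (f_1, f_2):
  remainder a**2 - 3*a + 2 ≠ 0; add g_3 = a**2 - 3*a + 2 to the basis.

The other S-polynomials (S(f_1,g_3), S(f_2,g_3)) all reduce to 0 modulo the current basis, so we have a Gröbner basis.
Inter-reduce: drop elements whose leading term is divisible by another's, tail-reduce, and make monic.
Reduced Gröbner basis: {a**2 - 3*a + 2, b + 1}.

Buchberger on the second generating set:
h_1 = 12*b + 12, LT = b.
h_2 = 30*a**2*b - 24*a*b + 74*a - 56, LT = a**2*b.

S(h_1,h_2): lcm = a**2*b. S = a**2 + 4/5*a*b - 37/15*a + 28/15.
  reduce S modulo (h_1, h_2):
  remainder a**2 - 49/15*a + 28/15 ≠ 0; add k_3 = a**2 - 49/15*a + 28/15 to the basis.

The other S-polynomials (S(h_1,k_3), S(h_2,k_3)) all reduce to 0 modulo the current basis, so we have a Gröbner basis.
Inter-reduce: drop elements whose leading term is divisible by another's, tail-reduce, and make monic.
Reduced Gröbner basis: {a**2 - 49/15*a + 28/15, b + 1}.

These differ, so the ideals are not equal.
The same test decides containment: I ⊆ J iff every generator of I reduces to 0 modulo a Gröbner basis of J.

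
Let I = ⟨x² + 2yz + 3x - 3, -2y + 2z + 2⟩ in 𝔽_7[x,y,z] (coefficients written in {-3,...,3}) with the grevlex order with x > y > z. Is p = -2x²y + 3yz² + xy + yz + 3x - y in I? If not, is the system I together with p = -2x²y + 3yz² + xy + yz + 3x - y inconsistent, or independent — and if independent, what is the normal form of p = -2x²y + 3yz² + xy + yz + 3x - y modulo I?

-2x²y + 3yz² + xy + yz + 3x - y is independent of I; its normal form modulo I is -2z² + 3x - 2z.

First compute the reduced Gröbner basis of I by Buchberger's algorithm.
f_1 = x² + 2yz + 3x - 3, LT = x².
f_2 = -2y + 2z + 2, LT = y.

The S-polynomials (S(f_1,f_2)) all reduce to 0 modulo the current basis, so we have a Gröbner basis.
Inter-reduce: drop elements whose leading term is divisible by another's, tail-reduce, and make monic.
Reduced Gröbner basis: {x² + 2z² + 3x + 2z - 3, y - z - 1}.
Label its elements g_1 = x² + 2z² + 3x + 2z - 3, g_2 = y - z - 1.

Reduce p = -2x²y + 3yz² + xy + yz + 3x - y modulo G:
  leading term x²y: subtract (-2y)·g_1 from -2x²y + 3yz² + xy + yz + 3x - y → -2yz + 3x
  leading term yz: subtract (-2z)·g_2 from -2yz + 3x → -2z² + 3x - 2z
  leading term z²: no divisor's leading term divides it; move -2z² to the remainder.
  leading term x: no divisor's leading term divides it; move 3x to the remainder.
  leading term z: no divisor's leading term divides it; move -2z to the remainder.
  normal form = -2z² + 3x - 2z.
The normal form is nonzero, so p ∉ I. Since p minus its normal form lies in I, I + (p) = I + (r) where r = -2z² + 3x - 2z; decide whether this ideal is the whole ring.
Run Buchberger on G together with r (pairs among the g_i already reduce to 0 since G is a Gröbner basis):
g_1 = x² + 2z² + 3x + 2z - 3, LT = x².
g_2 = y - z - 1, LT = y.
r = -2z² + 3x - 2z, LT = z².

The S-polynomials (S(g_1,g_2), S(g_1,r), S(g_2,r)) all reduce to 0 modulo the current basis, so we have a Gröbner basis.
Inter-reduce: drop elements whose leading term is divisible by another's, tail-reduce, and make monic.
Reduced Gröbner basis: {x² - x - 3, z² + 2x + z, y - z - 1}.
The reduced Gröbner basis of I + (p) is {x² - x - 3, z² + 2x + z, y - z - 1} ≠ {1}, a proper ideal, so the enlarged system stays consistent: p is independent of I, with normal form -2z² + 3x - 2z.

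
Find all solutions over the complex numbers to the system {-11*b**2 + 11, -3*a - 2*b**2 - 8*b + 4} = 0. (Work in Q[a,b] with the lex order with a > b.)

{(10/3, -1), (-2, 1)}

Compute a lex Gröbner basis by Buchberger's algorithm.
f_1 = -11*b**2 + 11, LT = b**2.
f_2 = -3*a - 2*b**2 - 8*b + 4, LT = a.

S(f_1,f_2): leading monomials are coprime, so the S-polynomial reduces to 0 (Buchberger's first criterion).
Every S-polynomial of the final basis reduces to 0, so we have a Gröbner basis.
Inter-reduce: drop elements whose leading term is divisible by another's, tail-reduce, and make monic.
Reduced Gröbner basis: {a + 8/3*b - 2/3, b**2 - 1}.

A lex Gröbner basis eliminates variables successively. Here b**2 - 1 depends only on b, with roots {-1, 1}; lifting each root through the earlier basis elements recovers the full solutions.
  b = -1: the earlier basis element becomes a - 10/3 = 0, giving a = 10/3 — point (10/3, -1).
  b = 1: the earlier basis element becomes a + 2 = 0, giving a = -2 — point (-2, 1).
Each listed point satisfies every original equation (direct substitution).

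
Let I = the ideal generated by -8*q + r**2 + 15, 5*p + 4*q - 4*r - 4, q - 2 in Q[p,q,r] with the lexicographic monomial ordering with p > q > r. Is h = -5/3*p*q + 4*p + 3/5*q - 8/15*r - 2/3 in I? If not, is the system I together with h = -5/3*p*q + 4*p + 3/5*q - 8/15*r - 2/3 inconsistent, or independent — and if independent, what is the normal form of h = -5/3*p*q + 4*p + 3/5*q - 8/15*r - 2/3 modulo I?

First compute the reduced Gröbner basis of I by Buchberger's algorithm.
f_1 = -8*q + r**2 + 15, LT = q.
f_2 = 5*p + 4*q - 4*r - 4, LT = p.
f_3 = q - 2, LT = q.

S(f_1,f_3): lcm = q. S = -1/8*r**2 + 1/8.
  leading term r**2: no divisor's leading term divides it; move -1/8*r**2 to the remainder.
  leading term 1: no divisor's leading term divides it; move 1/8 to the remainder.
  remainder -1/8*r**2 + 1/8 ≠ 0; add k_4 = -1/8*r**2 + 1/8 to the basis.

The other S-polynomials (S(f_1,f_2), S(f_2,f_3), S(f_1,k_4), S(f_2,k_4), S(f_3,k_4)) all reduce to 0 modulo the current basis, so we have a Gröbner basis.
Inter-reduce: drop elements whose leading term is divisible by another's, tail-reduce, and make monic.
Reduced Gröbner basis: {p - 4/5*r + 4/5, q - 2, r**2 - 1}.
Label its elements g_1 = p - 4/5*r + 4/5, g_2 = q - 2, g_3 = r**2 - 1.

Reduce h = -5/3*p*q + 4*p + 3/5*q - 8/15*r - 2/3 modulo G:
  leading term p*q: subtract (-5/3*q)·g_1 from -5/3*p*q + 4*p + 3/5*q - 8/15*r - 2/3 → 4*p - 4/3*q*r + 29/15*q - 8/15*r - 2/3
  leading term p: subtract (4)·g_1 from 4*p - 4/3*q*r + 29/15*q - 8/15*r - 2/3 → -4/3*q*r + 29/15*q + 8/3*r - 58/15
  leading term q*r: subtract (-4/3*r)·g_2 from -4/3*q*r + 29/15*q + 8/3*r - 58/15 → 29/15*q - 58/15
  leading term q: subtract (29/15)·g_2 from 29/15*q - 58/15 → 0
  normal form = 0.
Since the normal form is 0, h ∈ I.

-5/3*p*q + 4*p + 3/5*q - 8/15*r - 2/3 lies in I (it reduces to 0).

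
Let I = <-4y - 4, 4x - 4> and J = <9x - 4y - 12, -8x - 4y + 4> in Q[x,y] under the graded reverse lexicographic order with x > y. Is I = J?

No, the ideals differ.

Equality of ideals is decidable: compute both reduced Gröbner bases (unique for the ordering) and check whether they agree.
Buchberger on the first generating set:
f_1 = -4y - 4, LT = y.
f_2 = 4x - 4, LT = x.

The S-polynomials (S(f_1,f_2)) all reduce to 0 modulo the current basis, so we have a Gröbner basis.
Inter-reduce: drop elements whose leading term is divisible by another's, tail-reduce, and make monic.
Reduced Gröbner basis: {x - 1, y + 1}.

Buchberger on the second generating set:
h_1 = 9x - 4y - 12, LT = x.
h_2 = -8x - 4y + 4, LT = x.

S(h_1,h_2): lcm = x. S = -\tfrac{17}{18}y - \tfrac{5}{6}.
  leading term y: no divisor's leading term divides it; move -\tfrac{17}{18}y to the remainder.
  leading term 1: no divisor's leading term divides it; move -\tfrac{5}{6} to the remainder.
  remainder -\tfrac{17}{18}y - \tfrac{5}{6} ≠ 0; add k_3 = -\tfrac{17}{18}y - \tfrac{5}{6} to the basis.

The other S-polynomials (S(h_1,k_3), S(h_2,k_3)) all reduce to 0 modulo the current basis, so we have a Gröbner basis.
Inter-reduce: drop elements whose leading term is divisible by another's, tail-reduce, and make monic.
Reduced Gröbner basis: {x - \tfrac{16}{17}, y + \tfrac{15}{17}}.

The bases are distinct; the ideals are different.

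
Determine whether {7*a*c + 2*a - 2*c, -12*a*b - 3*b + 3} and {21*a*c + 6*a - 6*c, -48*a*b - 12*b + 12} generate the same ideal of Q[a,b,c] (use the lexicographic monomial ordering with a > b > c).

For a fixed monomial order, each ideal has a unique reduced Gröbner basis; comparing bases decides equality.
Buchberger on the first generating set:
f_1 = 7*a*c + 2*a - 2*c, LT = a*c.
f_2 = -12*a*b - 3*b + 3, LT = a*b.

S(f_1,f_2): lcm = a*b*c. S = 2/7*a*b - 15/28*b*c + 1/4*c.
  reduce S modulo (f_1, f_2):
  remainder -15/28*b*c - 1/14*b + 1/4*c + 1/14 ≠ 0; add g_3 = -15/28*b*c - 1/14*b + 1/4*c + 1/14 to the basis.

The other S-polynomials (S(f_1,g_3), S(f_2,g_3)) all reduce to 0 modulo the current basis, so we have a Gröbner basis.
Inter-reduce: drop elements whose leading term is divisible by another's, tail-reduce, and make monic.
Reduced Gröbner basis: {a*b + 1/4*b - 1/4, a*c + 2/7*a - 2/7*c, b*c + 2/15*b - 7/15*c - 2/15}.

Buchberger on the second generating set:
h_1 = 21*a*c + 6*a - 6*c, LT = a*c.
h_2 = -48*a*b - 12*b + 12, LT = a*b.

S(h_1,h_2): lcm = a*b*c. S = 2/7*a*b - 15/28*b*c + 1/4*c.
  reduce S modulo (h_1, h_2):
  remainder -15/28*b*c - 1/14*b + 1/4*c + 1/14 ≠ 0; add k_3 = -15/28*b*c - 1/14*b + 1/4*c + 1/14 to the basis.

The other S-polynomials (S(h_1,k_3), S(h_2,k_3)) all reduce to 0 modulo the current basis, so we have a Gröbner basis.
Inter-reduce: drop elements whose leading term is divisible by another's, tail-reduce, and make monic.
Reduced Gröbner basis: {a*b + 1/4*b - 1/4, a*c + 2/7*a - 2/7*c, b*c + 2/15*b - 7/15*c - 2/15}.

These coincide, so the ideals are equal.

Yes, the ideals are equal.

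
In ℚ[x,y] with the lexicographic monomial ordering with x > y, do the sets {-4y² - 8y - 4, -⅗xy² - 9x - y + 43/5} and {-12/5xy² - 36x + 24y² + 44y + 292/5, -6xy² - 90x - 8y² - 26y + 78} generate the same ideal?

Equality of ideals is decidable: compute both reduced Gröbner bases (unique for the ordering) and check whether they agree.
Buchberger on the first generating set:
f_1 = -4y² - 8y - 4, LT = y².
f_2 = -⅗xy² - 9x - y + 43/5, LT = xy².

S(f_1,f_2): lcm = xy². S = 2xy - 14x - 5/3y + 43/3.
  leading term xy: no divisor's leading term divides it; move 2xy to the remainder.
  leading term x: no divisor's leading term divides it; move -14x to the remainder.
  leading term y: no divisor's leading term divides it; move -5/3y to the remainder.
  leading term 1: no divisor's leading term divides it; move 43/3 to the remainder.
  remainder 2xy - 14x - 5/3y + 43/3 ≠ 0; add g_3 = 2xy - 14x - 5/3y + 43/3 to the basis.

S(f_1,g_3): lcm = xy². S = 9xy + x + ⅚y² - 43/6y.
  leading term xy: subtract (9/2)·g_3 from 9xy + x + ⅚y² - 43/6y → 64x + ⅚y² + ⅓y - 129/2
  leading term x: no divisor's leading term divides it; move 64x to the remainder.
  leading term y²: subtract (-5/24)·f_1 from ⅚y² + ⅓y - 129/2 → -4/3y - 196/3
  leading term y: no divisor's leading term divides it; move -4/3y to the remainder.
  leading term 1: no divisor's leading term divides it; move -196/3 to the remainder.
  remainder 64x - 4/3y - 196/3 ≠ 0; add g_4 = 64x - 4/3y - 196/3 to the basis.

The other S-polynomials (S(f_2,g_3), S(f_1,g_4), S(f_2,g_4), S(g_3,g_4)) all reduce to 0 modulo the current basis, so we have a Gröbner basis.
Inter-reduce: drop elements whose leading term is divisible by another's, tail-reduce, and make monic.
Reduced Gröbner basis: {x - 1/48y - 49/48, y² + 2y + 1}.

Buchberger on the second generating set:
h_1 = -12/5xy² - 36x + 24y² + 44y + 292/5, LT = xy².
h_2 = -6xy² - 90x - 8y² - 26y + 78, LT = xy².

S(h_1,h_2): lcm = xy². S = -34/3y² - 68/3y - 34/3.
  leading term y²: no divisor's leading term divides it; move -34/3y² to the remainder.
  leading term y: no divisor's leading term divides it; move -68/3y to the remainder.
  leading term 1: no divisor's leading term divides it; move -34/3 to the remainder.
  remainder -34/3y² - 68/3y - 34/3 ≠ 0; add k_3 = -34/3y² - 68/3y - 34/3 to the basis.

S(h_1,k_3): lcm = xy². S = -2xy + 14x - 10y² - 55/3y - 73/3.
  leading term xy: no divisor's leading term divides it; move -2xy to the remainder.
  leading term x: no divisor's leading term divides it; move 14x to the remainder.
  leading term y²: subtract (15/17)·k_3 from -10y² - 55/3y - 73/3 → 5/3y - 43/3
  leading term y: no divisor's leading term divides it; move 5/3y to the remainder.
  leading term 1: no divisor's leading term divides it; move -43/3 to the remainder.
  remainder -2xy + 14x + 5/3y - 43/3 ≠ 0; add k_4 = -2xy + 14x + 5/3y - 43/3 to the basis.

S(h_1,k_4): lcm = xy². S = 7xy + 15x - 55/6y² - 51/2y - 73/3.
  leading term xy: subtract (-7/2)·k_4 from 7xy + 15x - 55/6y² - 51/2y - 73/3 → 64x - 55/6y² - 59/3y - 149/2
  leading term x: no divisor's leading term divides it; move 64x to the remainder.
  leading term y²: subtract (55/68)·k_3 from -55/6y² - 59/3y - 149/2 → -4/3y - 196/3
  leading term y: no divisor's leading term divides it; move -4/3y to the remainder.
  leading term 1: no divisor's leading term divides it; move -196/3 to the remainder.
  remainder 64x - 4/3y - 196/3 ≠ 0; add k_5 = 64x - 4/3y - 196/3 to the basis.

The other S-polynomials (S(h_2,k_3), S(h_2,k_4), S(k_3,k_4), S(h_1,k_5), S(h_2,k_5), S(k_3,k_5), S(k_4,k_5)) all reduce to 0 modulo the current basis, so we have a Gröbner basis.
Inter-reduce: drop elements whose leading term is divisible by another's, tail-reduce, and make monic.
Reduced Gröbner basis: {x - 1/48y - 49/48, y² + 2y + 1}.

The two bases agree; hence the ideals are identical.

Yes, the ideals are equal.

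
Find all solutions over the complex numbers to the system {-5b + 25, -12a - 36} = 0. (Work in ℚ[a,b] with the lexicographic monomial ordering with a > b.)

{(-3, 5)}

Compute a lex Gröbner basis by Buchberger's algorithm.
f_1 = -5b + 25, LT = b.
f_2 = -12a - 36, LT = a.

The S-polynomials (S(f_1,f_2)) all reduce to 0 modulo the current basis, so we have a Gröbner basis.
Inter-reduce: drop elements whose leading term is divisible by another's, tail-reduce, and make monic.
Reduced Gröbner basis: {a + 3, b - 5}.

Since the basis is lex-ordered, b - 5 is univariate in b. Its roots are {5}. Back-substituting each root into the other basis elements fixes the other coordinates.
  b = 5: the earlier basis element becomes a + 3 = 0, giving a = -3 — point (-3, 5).
Each listed point satisfies every original equation (direct substitution).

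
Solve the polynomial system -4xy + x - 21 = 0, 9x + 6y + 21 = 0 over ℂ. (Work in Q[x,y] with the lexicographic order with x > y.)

{(1, -5), (-7/2, 7/4)}

Compute a lex Gröbner basis by Buchberger's algorithm.
f_1 = -4xy + x - 21, LT = xy.
f_2 = 9x + 6y + 21, LT = x.

S(f_1,f_2): lcm = xy. S = -1/4x - 2/3y^2 - 7/3y + 21/4.
  leading term x: subtract (-1/36)·f_2 from -1/4x - 2/3y^2 - 7/3y + 21/4 → -2/3y^2 - 13/6y + 35/6
  leading term y^2: no divisor's leading term divides it; move -2/3y^2 to the remainder.
  leading term y: no divisor's leading term divides it; move -13/6y to the remainder.
  leading term 1: no divisor's leading term divides it; move 35/6 to the remainder.
  remainder -2/3y^2 - 13/6y + 35/6 ≠ 0; add h_3 = -2/3y^2 - 13/6y + 35/6 to the basis.

S(f_1,h_3): lcm = xy^2. S = -7/2xy + 35/4x + 21/4y.
  leading term xy: subtract (7/8)·f_1 from -7/2xy + 35/4x + 21/4y → 63/8x + 21/4y + 147/8
  leading term x: subtract (7/8)·f_2 from 63/8x + 21/4y + 147/8 → 0
  remainder 0.

S(f_2,h_3): leading monomials are coprime, so the S-polynomial reduces to 0 (Buchberger's first criterion).
Every S-polynomial of the final basis reduces to 0, so we have a Gröbner basis.
Inter-reduce: drop elements whose leading term is divisible by another's, tail-reduce, and make monic.
Reduced Gröbner basis: {x + 2/3y + 7/3, y^2 + 13/4y - 35/4}.

A lex Gröbner basis eliminates variables successively. Here y^2 + 13/4y - 35/4 depends only on y, with roots {-5, 7/4}; lifting each root through the earlier basis elements recovers the full solutions.
  y = -5: the earlier basis element becomes x - 1 = 0, giving x = 1 — point (1, -5).
  y = 7/4: the earlier basis element becomes x + 7/2 = 0, giving x = -7/2 — point (-7/2, 7/4).
Substituting each solution back into the original system confirms all equations vanish.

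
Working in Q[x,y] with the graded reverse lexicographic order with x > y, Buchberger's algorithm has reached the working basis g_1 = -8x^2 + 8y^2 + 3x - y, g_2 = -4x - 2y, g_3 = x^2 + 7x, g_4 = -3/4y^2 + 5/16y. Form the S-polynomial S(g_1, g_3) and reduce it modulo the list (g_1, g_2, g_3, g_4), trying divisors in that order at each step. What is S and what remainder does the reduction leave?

lcm(LM(g_1), LM(g_3)) = x^2.
S = (lcm/LT(g_1))·g_1 − (lcm/LT(g_3))·g_3 = -y^2 - 59/8x + 1/8y.
Reduce S modulo (g_1, g_2, g_3, g_4) in that order:
  leading term y^2: subtract (4/3)·g_4 from -y^2 - 59/8x + 1/8y → -59/8x - 7/24y
  leading term x: subtract (59/32)·g_2 from -59/8x - 7/24y → 163/48y
  leading term y: no divisor's leading term divides it; move 163/48y to the remainder.
The remainder 163/48y is nonzero, so it would be added as the next basis element.
An S-polynomial is built so that the two leading terms cancel; whether anything survives reduction is exactly the Gröbner-basis criterion.

S(g_1, g_3) = -y^2 - 59/8x + 1/8y; remainder on division = 163/48y.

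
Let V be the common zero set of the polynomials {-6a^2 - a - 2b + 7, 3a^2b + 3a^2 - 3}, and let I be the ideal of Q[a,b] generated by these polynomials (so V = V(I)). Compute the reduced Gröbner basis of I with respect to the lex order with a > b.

f_1 = -6a^2 - a - 2b + 7, LT = a^2.
f_2 = 3a^2b + 3a^2 - 3, LT = a^2b.

S(f_1,f_2): lcm = a^2b. S = -a^2 + 1/6ab + 1/3b^2 - 7/6b + 1.
  reduce S modulo (f_1, f_2):
  remainder 1/6ab + 1/6a + 1/3b^2 - 5/6b - 1/6 ≠ 0; add g_3 = 1/6ab + 1/6a + 1/3b^2 - 5/6b - 1/6 to the basis.

S(f_1,g_3): lcm = a^2b. S = -a^2 - 2ab^2 + 31/6ab + a + 1/3b^2 - 7/6b.
  reduce S modulo (f_1, f_2, g_3):
  remainder -6a + 4b^3 - 24b^2 + 33b + 6 ≠ 0; add g_4 = -6a + 4b^3 - 24b^2 + 33b + 6 to the basis.

S(f_1,g_4): lcm = a^2. S = 2/3ab^3 - 4ab^2 + 11/2ab + 7/6a + 1/3b - 7/6.
  reduce S modulo (f_1, f_2, g_3, g_4):
  remainder -4/3b^4 + 20/3b^3 - 7b^2 - 3b ≠ 0; add g_5 = -4/3b^4 + 20/3b^3 - 7b^2 - 3b to the basis.

The other S-polynomials (S(f_2,g_3), S(f_2,g_4), S(g_3,g_4), S(f_1,g_5), S(f_2,g_5), S(g_3,g_5), S(g_4,g_5)) all reduce to 0 modulo the current basis, so we have a Gröbner basis.
Inter-reduce: drop elements whose leading term is divisible by another's, tail-reduce, and make monic.

G = {a - 2/3b^3 + 4b^2 - 11/2b - 1, b^4 - 5b^3 + 21/4b^2 + 9/4b}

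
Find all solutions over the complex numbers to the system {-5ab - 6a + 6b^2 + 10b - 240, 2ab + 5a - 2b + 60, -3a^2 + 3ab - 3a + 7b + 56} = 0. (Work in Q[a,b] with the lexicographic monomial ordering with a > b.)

Compute a lex Gröbner basis by Buchberger's algorithm.
f_1 = -5ab - 6a + 6b^2 + 10b - 240, LT = ab.
f_2 = 2ab + 5a - 2b + 60, LT = ab.
f_3 = -3a^2 + 3ab - 3a + 7b + 56, LT = a^2.

S(f_1,f_2): lcm = ab. S = -13/10a - 6/5b^2 - b + 18.
  leading term a: no divisor's leading term divides it; move -13/10a to the remainder.
  leading term b^2: no divisor's leading term divides it; move -6/5b^2 to the remainder.
  leading term b: no divisor's leading term divides it; move -b to the remainder.
  leading term 1: no divisor's leading term divides it; move 18 to the remainder.
  remainder -13/10a - 6/5b^2 - b + 18 ≠ 0; add h_4 = -13/10a - 6/5b^2 - b + 18 to the basis.

S(f_1,f_3): lcm = a^2b. S = 6/5a^2 - 1/5ab^2 - 3ab + 48a + 7/3b^2 + 56/3b.
  leading term a^2: subtract (-2/5)·f_3 from 6/5a^2 - 1/5ab^2 - 3ab + 48a + 7/3b^2 + 56/3b → -1/5ab^2 - 9/5ab + 234/5a + 7/3b^2 + 322/15b + 112/5
  leading term ab^2: subtract (1/25b)·f_1 from -1/5ab^2 - 9/5ab + 234/5a + 7/3b^2 + 322/15b + 112/5 → -39/25ab + 234/5a - 6/25b^3 + 29/15b^2 + 466/15b + 112/5
  leading term ab: subtract (39/125)·f_1 from -39/25ab + 234/5a - 6/25b^3 + 29/15b^2 + 466/15b + 112/5 → 6084/125a - 6/25b^3 + 23/375b^2 + 2096/75b + 2432/25
  leading term a: subtract (-936/25)·h_4 from 6084/125a - 6/25b^3 + 23/375b^2 + 2096/75b + 2432/25 → -6/25b^3 - 673/15b^2 - 712/75b + 3856/5
  leading term b^3: no divisor's leading term divides it; move -6/25b^3 to the remainder.
  leading term b^2: no divisor's leading term divides it; move -673/15b^2 to the remainder.
  leading term b: no divisor's leading term divides it; move -712/75b to the remainder.
  leading term 1: no divisor's leading term divides it; move 3856/5 to the remainder.
  remainder -6/25b^3 - 673/15b^2 - 712/75b + 3856/5 ≠ 0; add h_5 = -6/25b^3 - 673/15b^2 - 712/75b + 3856/5 to the basis.

S(f_2,f_3): lcm = a^2b. S = 5/2a^2 + ab^2 - 2ab + 30a + 7/3b^2 + 56/3b.
  leading term a^2: subtract (-5/6)·f_3 from 5/2a^2 + ab^2 - 2ab + 30a + 7/3b^2 + 56/3b → ab^2 + 1/2ab + 55/2a + 7/3b^2 + 49/2b + 140/3
  leading term ab^2: subtract (-1/5b)·f_1 from ab^2 + 1/2ab + 55/2a + 7/3b^2 + 49/2b + 140/3 → -7/10ab + 55/2a + 6/5b^3 + 13/3b^2 - 47/2b + 140/3
  leading term ab: subtract (7/50)·f_1 from -7/10ab + 55/2a + 6/5b^3 + 13/3b^2 - 47/2b + 140/3 → 1417/50a + 6/5b^3 + 262/75b^2 - 249/10b + 1204/15
  leading term a: subtract (-109/5)·h_4 from 1417/50a + 6/5b^3 + 262/75b^2 - 249/10b + 1204/15 → 6/5b^3 - 68/3b^2 - 467/10b + 1418/3
  leading term b^3: subtract (-5)·h_5 from 6/5b^3 - 68/3b^2 - 467/10b + 1418/3 → -247b^2 - 565/6b + 12986/3
  leading term b^2: no divisor's leading term divides it; move -247b^2 to the remainder.
  leading term b: no divisor's leading term divides it; move -565/6b to the remainder.
  leading term 1: no divisor's leading term divides it; move 12986/3 to the remainder.
  remainder -247b^2 - 565/6b + 12986/3 ≠ 0; add h_6 = -247b^2 - 565/6b + 12986/3 to the basis.

S(f_1,h_4): lcm = ab. S = 6/5a - 12/13b^3 - 128/65b^2 + 154/13b + 48.
  leading term a: subtract (-12/13)·h_4 from 6/5a - 12/13b^3 - 128/65b^2 + 154/13b + 48 → -12/13b^3 - 40/13b^2 + 142/13b + 840/13
  leading term b^3: subtract (50/13)·h_5 from -12/13b^3 - 40/13b^2 + 142/13b + 840/13 → 6610/39b^2 + 1850/39b - 37720/13
  leading term b^2: subtract (-6610/9633)·h_6 from 6610/39b^2 + 1850/39b - 37720/13 → -496475/28899b + 1985900/28899
  leading term b: no divisor's leading term divides it; move -496475/28899b to the remainder.
  leading term 1: no divisor's leading term divides it; move 1985900/28899 to the remainder.
  remainder -496475/28899b + 1985900/28899 ≠ 0; add h_7 = -496475/28899b + 1985900/28899 to the basis.

The other S-polynomials (S(f_2,h_4), S(f_3,h_4), S(f_1,h_5), S(f_2,h_5), S(f_3,h_5), S(h_4,h_5), S(f_1,h_6), S(f_2,h_6), S(f_3,h_6), S(h_4,h_6), S(h_5,h_6), S(f_1,h_7), S(f_2,h_7), S(f_3,h_7), S(h_4,h_7), S(h_5,h_7), S(h_6,h_7)) all reduce to 0 modulo the current basis, so we have a Gröbner basis.
Inter-reduce: drop elements whose leading term is divisible by another's, tail-reduce, and make monic.
Reduced Gröbner basis: {a + 4, b - 4}.

A lex Gröbner basis eliminates variables successively. Here b - 4 depends only on b, with roots {4}; lifting each root through the earlier basis elements recovers the full solutions.
  b = 4: the earlier basis element becomes a + 4 = 0, giving a = -4 — point (-4, 4).

{(-4, 4)}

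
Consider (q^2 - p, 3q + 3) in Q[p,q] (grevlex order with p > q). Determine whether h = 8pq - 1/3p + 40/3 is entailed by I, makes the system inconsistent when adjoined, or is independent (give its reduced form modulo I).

Adjoining 8pq - 1/3p + 40/3 makes the ideal the whole ring: the system is inconsistent.

First compute the reduced Gröbner basis of I by Buchberger's algorithm.
f_1 = q^2 - p, LT = q^2.
f_2 = 3q + 3, LT = q.

S(f_1,f_2): lcm = q^2. S = -p - q.
  reduce S modulo (f_1, f_2):
  remainder -p + 1 ≠ 0; add k_3 = -p + 1 to the basis.

The other S-polynomials (S(f_1,k_3), S(f_2,k_3)) all reduce to 0 modulo the current basis, so we have a Gröbner basis.
Inter-reduce: drop elements whose leading term is divisible by another's, tail-reduce, and make monic.
Reduced Gröbner basis: {p - 1, q + 1}.
Label its elements g_1 = p - 1, g_2 = q + 1.

Reduce h = 8pq - 1/3p + 40/3 modulo G:
  leading term pq: subtract (8q)·g_1 from 8pq - 1/3p + 40/3 → -1/3p + 8q + 40/3
  leading term p: subtract (-1/3)·g_1 from -1/3p + 8q + 40/3 → 8q + 13
  leading term q: subtract (8)·g_2 from 8q + 13 → 5
  leading term 1: no divisor's leading term divides it; move 5 to the remainder.
  normal form = 5.
The normal form is nonzero, so h ∉ I. Since h minus its normal form lies in I, I + (h) = I + (r) where r = 5; decide whether this ideal is the whole ring.
Here r = 5 is a nonzero constant, hence a unit: 1 ∈ I + (h), the Gröbner basis of I + (h) is {1}, and the enlarged system has no common solution — adjoining h is inconsistent.

Ideal membership is decidable via reduction modulo a Gröbner basis.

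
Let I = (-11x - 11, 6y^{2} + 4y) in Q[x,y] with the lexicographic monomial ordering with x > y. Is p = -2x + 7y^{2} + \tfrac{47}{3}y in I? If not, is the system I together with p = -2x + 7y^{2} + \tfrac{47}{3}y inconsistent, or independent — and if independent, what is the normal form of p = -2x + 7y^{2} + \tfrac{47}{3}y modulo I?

First compute the reduced Gröbner basis of I by Buchberger's algorithm.
f_1 = -11x - 11, LT = x.
f_2 = 6y^{2} + 4y, LT = y^{2}.

The S-polynomials (S(f_1,f_2)) all reduce to 0 modulo the current basis, so we have a Gröbner basis.
Inter-reduce: drop elements whose leading term is divisible by another's, tail-reduce, and make monic.
Reduced Gröbner basis: {x + 1, y^{2} + \tfrac{2}{3}y}.
Label its elements g_1 = x + 1, g_2 = y^{2} + \tfrac{2}{3}y.

Reduce p = -2x + 7y^{2} + \tfrac{47}{3}y modulo G:
  leading term x: subtract (-2)·g_1 from -2x + 7y^{2} + \tfrac{47}{3}y → 7y^{2} + \tfrac{47}{3}y + 2
  leading term y^{2}: subtract (7)·g_2 from 7y^{2} + \tfrac{47}{3}y + 2 → 11y + 2
  leading term y: no divisor's leading term divides it; move 11y to the remainder.
  leading term 1: no divisor's leading term divides it; move 2 to the remainder.
  normal form = 11y + 2.
The normal form is nonzero, so p ∉ I. Since p minus its normal form lies in I, I + (p) = I + (r) where r = 11y + 2; decide whether this ideal is the whole ring.
Run Buchberger on G together with r (pairs among the g_i already reduce to 0 since G is a Gröbner basis):
g_1 = x + 1, LT = x.
g_2 = y^{2} + \tfrac{2}{3}y, LT = y^{2}.
r = 11y + 2, LT = y.

S(g_2,r): lcm = y^{2}. S = \tfrac{16}{33}y.
  leading term y: subtract (\tfrac{16}{363})·r from \tfrac{16}{33}y → -\tfrac{32}{363}
  leading term 1: no divisor's leading term divides it; move -\tfrac{32}{363} to the remainder.
  remainder -\tfrac{32}{363} ≠ 0; add m_4 = -\tfrac{32}{363} to the basis.

The other S-polynomials (S(g_1,g_2), S(g_1,r), S(g_1,m_4), S(g_2,m_4), S(r,m_4)) all reduce to 0 modulo the current basis, so we have a Gröbner basis.
Inter-reduce: drop elements whose leading term is divisible by another's, tail-reduce, and make monic.
Reduced Gröbner basis: {1}.
The reduced Gröbner basis of I + (p) is {1}: the ideal is the whole ring, so the enlarged system has no common solution — adjoining p is inconsistent.

Adjoining -2x + 7y^{2} + \tfrac{47}{3}y makes the ideal the whole ring: the system is inconsistent.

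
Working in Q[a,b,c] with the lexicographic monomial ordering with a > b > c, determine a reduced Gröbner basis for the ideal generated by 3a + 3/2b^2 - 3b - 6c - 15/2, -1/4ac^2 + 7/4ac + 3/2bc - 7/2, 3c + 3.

G = {a + 3/4b + 7/4, b^2 - 7/2b - 9/2, c + 1}

f_1 = 3a + 3/2b^2 - 3b - 6c - 15/2, LT = a.
f_2 = -1/4ac^2 + 7/4ac + 3/2bc - 7/2, LT = ac^2.
f_3 = 3c + 3, LT = c.

S(f_1,f_2): lcm = ac^2. S = 7ac + 1/2b^2c^2 - bc^2 + 6bc - 2c^3 - 5/2c^2 - 14.
  reduce S modulo (f_1, f_2, f_3):
  remainder 4b^2 - 14b - 18 ≠ 0; add g_4 = 4b^2 - 14b - 18 to the basis.

The other S-polynomials (S(f_1,f_3), S(f_2,f_3), S(f_1,g_4), S(f_2,g_4), S(f_3,g_4)) all reduce to 0 modulo the current basis, so we have a Gröbner basis.
Inter-reduce: drop elements whose leading term is divisible by another's, tail-reduce, and make monic.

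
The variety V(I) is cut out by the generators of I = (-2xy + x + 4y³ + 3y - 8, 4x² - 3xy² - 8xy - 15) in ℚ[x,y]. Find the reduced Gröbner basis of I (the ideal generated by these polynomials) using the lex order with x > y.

f_1 = -2xy + x + 4y³ + 3y - 8, LT = xy.
f_2 = 4x² - 3xy² - 8xy - 15, LT = x².

S(f_1,f_2): lcm = x²y. S = -½x² - 5/4xy³ + 2xy² - 3/2xy + 4x + 15/4y.
  leading term x²: subtract (-⅛)·f_2 from -½x² - 5/4xy³ + 2xy² - 3/2xy + 4x + 15/4y → -5/4xy³ + 13/8xy² - 5/2xy + 4x + 15/4y - 15/8
  leading term xy³: subtract (⅝y²)·f_1 from -5/4xy³ + 13/8xy² - 5/2xy + 4x + 15/4y - 15/8 → xy² - 5/2xy + 4x - 5/2y⁵ - 15/8y³ + 5y² + 15/4y - 15/8
  leading term xy²: subtract (-½y)·f_1 from xy² - 5/2xy + 4x - 5/2y⁵ - 15/8y³ + 5y² + 15/4y - 15/8 → -2xy + 4x - 5/2y⁵ + 2y⁴ - 15/8y³ + 13/2y² - ¼y - 15/8
  leading term xy: subtract (1)·f_1 from -2xy + 4x - 5/2y⁵ + 2y⁴ - 15/8y³ + 13/2y² - ¼y - 15/8 → 3x - 5/2y⁵ + 2y⁴ - 47/8y³ + 13/2y² - 13/4y + 49/8
  leading term x: no divisor's leading term divides it; move 3x to the remainder.
  leading term y⁵: no divisor's leading term divides it; move -5/2y⁵ to the remainder.
  leading term y⁴: no divisor's leading term divides it; move 2y⁴ to the remainder.
  leading term y³: no divisor's leading term divides it; move -47/8y³ to the remainder.
  leading term y²: no divisor's leading term divides it; move 13/2y² to the remainder.
  leading term y: no divisor's leading term divides it; move -13/4y to the remainder.
  leading term 1: no divisor's leading term divides it; move 49/8 to the remainder.
  remainder 3x - 5/2y⁵ + 2y⁴ - 47/8y³ + 13/2y² - 13/4y + 49/8 ≠ 0; add g_3 = 3x - 5/2y⁵ + 2y⁴ - 47/8y³ + 13/2y² - 13/4y + 49/8 to the basis.

S(f_1,g_3): lcm = xy. S = -½x + ⅚y⁶ - ⅔y⁵ + 47/24y⁴ - 25/6y³ + 13/12y² - 85/24y + 4.
  leading term x: subtract (-⅙)·g_3 from -½x + ⅚y⁶ - ⅔y⁵ + 47/24y⁴ - 25/6y³ + 13/12y² - 85/24y + 4 → ⅚y⁶ - 13/12y⁵ + 55/24y⁴ - 247/48y³ + 13/6y² - 49/12y + 241/48
  leading term y⁶: no divisor's leading term divides it; move ⅚y⁶ to the remainder.
  leading term y⁵: no divisor's leading term divides it; move -13/12y⁵ to the remainder.
  leading term y⁴: no divisor's leading term divides it; move 55/24y⁴ to the remainder.
  leading term y³: no divisor's leading term divides it; move -247/48y³ to the remainder.
  leading term y²: no divisor's leading term divides it; move 13/6y² to the remainder.
  leading term y: no divisor's leading term divides it; move -49/12y to the remainder.
  leading term 1: no divisor's leading term divides it; move 241/48 to the remainder.
  remainder ⅚y⁶ - 13/12y⁵ + 55/24y⁴ - 247/48y³ + 13/6y² - 49/12y + 241/48 ≠ 0; add g_4 = ⅚y⁶ - 13/12y⁵ + 55/24y⁴ - 247/48y³ + 13/6y² - 49/12y + 241/48 to the basis.

The other S-polynomials (S(f_2,g_3), S(f_1,g_4), S(f_2,g_4), S(g_3,g_4)) all reduce to 0 modulo the current basis, so we have a Gröbner basis.
Inter-reduce: drop elements whose leading term is divisible by another's, tail-reduce, and make monic.

G = {x - ⅚y⁵ + ⅔y⁴ - 47/24y³ + 13/6y² - 13/12y + 49/24, y⁶ - 13/10y⁵ + 11/4y⁴ - 247/40y³ + 13/5y² - 49/10y + 241/40}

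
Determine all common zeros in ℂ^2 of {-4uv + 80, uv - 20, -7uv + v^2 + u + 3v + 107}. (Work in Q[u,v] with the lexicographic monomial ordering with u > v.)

Compute a lex Gröbner basis by Buchberger's algorithm.
f_1 = -4uv + 80, LT = uv.
f_2 = uv - 20, LT = uv.
f_3 = -7uv + u + v^2 + 3v + 107, LT = uv.

S(f_1,f_3): lcm = uv. S = 1/7u + 1/7v^2 + 3/7v - 33/7.
  leading term u: no divisor's leading term divides it; move 1/7u to the remainder.
  leading term v^2: no divisor's leading term divides it; move 1/7v^2 to the remainder.
  leading term v: no divisor's leading term divides it; move 3/7v to the remainder.
  leading term 1: no divisor's leading term divides it; move -33/7 to the remainder.
  remainder 1/7u + 1/7v^2 + 3/7v - 33/7 ≠ 0; add h_4 = 1/7u + 1/7v^2 + 3/7v - 33/7 to the basis.

S(f_1,h_4): lcm = uv. S = -v^3 - 3v^2 + 33v - 20.
  leading term v^3: no divisor's leading term divides it; move -v^3 to the remainder.
  leading term v^2: no divisor's leading term divides it; move -3v^2 to the remainder.
  leading term v: no divisor's leading term divides it; move 33v to the remainder.
  leading term 1: no divisor's leading term divides it; move -20 to the remainder.
  remainder -v^3 - 3v^2 + 33v - 20 ≠ 0; add h_5 = -v^3 - 3v^2 + 33v - 20 to the basis.

The other S-polynomials (S(f_1,f_2), S(f_2,f_3), S(f_2,h_4), S(f_3,h_4), S(f_1,h_5), S(f_2,h_5), S(f_3,h_5), S(h_4,h_5)) all reduce to 0 modulo the current basis, so we have a Gröbner basis.
Inter-reduce: drop elements whose leading term is divisible by another's, tail-reduce, and make monic.
Reduced Gröbner basis: {u + v^2 + 3v - 33, v^3 + 3v^2 - 33v + 20}.

Elimination: the polynomial v^3 + 3v^2 - 33v + 20 lies in the elimination ideal for v, so v ∈ {4, -7/2 + sqrt(69)/2, -sqrt(69)/2 - 7/2}. For each such v, the remaining basis elements (now univariate) give the rest of the solution.
  v = 4: the earlier basis element becomes u - 5 = 0, giving u = 5 — point (5, 4).
  v = -7/2 + sqrt(69)/2: the earlier basis element becomes u - 2*sqrt(69) - 14 = 0, giving u = 14 + 2*sqrt(69) — point (14 + 2*sqrt(69), -7/2 + sqrt(69)/2).
  v = -sqrt(69)/2 - 7/2: the earlier basis element becomes u - 14 + 2*sqrt(69) = 0, giving u = 14 - 2*sqrt(69) — point (14 - 2*sqrt(69), -sqrt(69)/2 - 7/2).
Check: every point annihilates each of the original generators.

{(5, 4), (14 + 2*sqrt(69), -7/2 + sqrt(69)/2), (14 - 2*sqrt(69), -sqrt(69)/2 - 7/2)}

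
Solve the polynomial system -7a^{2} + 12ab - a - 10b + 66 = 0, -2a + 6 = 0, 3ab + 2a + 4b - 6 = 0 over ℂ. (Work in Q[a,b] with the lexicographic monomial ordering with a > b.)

Compute a lex Gröbner basis by Buchberger's algorithm.
f_1 = -7a^{2} + 12ab - a - 10b + 66, LT = a^{2}.
f_2 = -2a + 6, LT = a.
f_3 = 3ab + 2a + 4b - 6, LT = ab.

S(f_1,f_2): lcm = a^{2}. S = -\tfrac{12}{7}ab + \tfrac{22}{7}a + \tfrac{10}{7}b - \tfrac{66}{7}.
  leading term ab: subtract (\tfrac{6}{7}b)·f_2 from -\tfrac{12}{7}ab + \tfrac{22}{7}a + \tfrac{10}{7}b - \tfrac{66}{7} → \tfrac{22}{7}a - \tfrac{26}{7}b - \tfrac{66}{7}
  leading term a: subtract (-\tfrac{11}{7})·f_2 from \tfrac{22}{7}a - \tfrac{26}{7}b - \tfrac{66}{7} → -\tfrac{26}{7}b
  leading term b: no divisor's leading term divides it; move -\tfrac{26}{7}b to the remainder.
  remainder -\tfrac{26}{7}b ≠ 0; add h_4 = -\tfrac{26}{7}b to the basis.

The other S-polynomials (S(f_1,f_3), S(f_2,f_3), S(f_1,h_4), S(f_2,h_4), S(f_3,h_4)) all reduce to 0 modulo the current basis, so we have a Gröbner basis.
Inter-reduce: drop elements whose leading term is divisible by another's, tail-reduce, and make monic.
Reduced Gröbner basis: {a - 3, b}.

Since the basis is lex-ordered, b is univariate in b. Its roots are {0}. Back-substituting each root into the other basis elements fixes the other coordinates.
  b = 0: the earlier basis element becomes a - 3 = 0, giving a = 3 — point (3, 0).
Substituting each solution back into the original system confirms all equations vanish.

{(3, 0)}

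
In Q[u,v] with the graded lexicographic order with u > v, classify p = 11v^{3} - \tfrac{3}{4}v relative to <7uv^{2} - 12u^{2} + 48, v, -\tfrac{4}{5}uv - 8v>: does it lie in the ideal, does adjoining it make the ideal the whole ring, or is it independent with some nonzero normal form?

11v^{3} - \tfrac{3}{4}v lies in I (it reduces to 0).

First compute the reduced Gröbner basis of I by Buchberger's algorithm.
f_1 = 7uv^{2} - 12u^{2} + 48, LT = uv^{2}.
f_2 = v, LT = v.
f_3 = -\tfrac{4}{5}uv - 8v, LT = uv.

S(f_1,f_2): lcm = uv^{2}. S = -\tfrac{12}{7}u^{2} + \tfrac{48}{7}.
  leading term u^{2}: no divisor's leading term divides it; move -\tfrac{12}{7}u^{2} to the remainder.
  leading term 1: no divisor's leading term divides it; move \tfrac{48}{7} to the remainder.
  remainder -\tfrac{12}{7}u^{2} + \tfrac{48}{7} ≠ 0; add h_4 = -\tfrac{12}{7}u^{2} + \tfrac{48}{7} to the basis.

The other S-polynomials (S(f_1,f_3), S(f_2,f_3), S(f_1,h_4), S(f_2,h_4), S(f_3,h_4)) all reduce to 0 modulo the current basis, so we have a Gröbner basis.
Inter-reduce: drop elements whose leading term is divisible by another's, tail-reduce, and make monic.
Reduced Gröbner basis: {u^{2} - 4, v}.
Label its elements g_1 = u^{2} - 4, g_2 = v.

Reduce p = 11v^{3} - \tfrac{3}{4}v modulo G:
  leading term v^{3}: subtract (11v^{2})·g_2 from 11v^{3} - \tfrac{3}{4}v → -\tfrac{3}{4}v
  leading term v: subtract (-\tfrac{3}{4})·g_2 from -\tfrac{3}{4}v → 0
  normal form = 0.
Since the normal form is 0, p ∈ I.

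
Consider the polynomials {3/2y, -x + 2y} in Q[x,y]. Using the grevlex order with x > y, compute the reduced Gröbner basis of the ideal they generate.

G = {x, y}

f_1 = 3/2y, LT = y.
f_2 = -x + 2y, LT = x.

The S-polynomials (S(f_1,f_2)) all reduce to 0 modulo the current basis, so we have a Gröbner basis.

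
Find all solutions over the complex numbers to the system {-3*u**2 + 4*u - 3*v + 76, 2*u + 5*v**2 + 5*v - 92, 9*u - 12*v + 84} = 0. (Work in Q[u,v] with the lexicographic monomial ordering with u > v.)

{(-4, 4)}

Compute a lex Gröbner basis by Buchberger's algorithm.
f_1 = -3*u**2 + 4*u - 3*v + 76, LT = u**2.
f_2 = 2*u + 5*v**2 + 5*v - 92, LT = u.
f_3 = 9*u - 12*v + 84, LT = u.

S(f_1,f_2): lcm = u**2. S = -5/2*u*v**2 - 5/2*u*v + 134/3*u + v - 76/3.
  leading term u*v**2: subtract (-5/4*v**2)·f_2 from -5/2*u*v**2 - 5/2*u*v + 134/3*u + v - 76/3 → -5/2*u*v + 134/3*u + 25/4*v**4 + 25/4*v**3 - 115*v**2 + v - 76/3
  leading term u*v: subtract (-5/4*v)·f_2 from -5/2*u*v + 134/3*u + 25/4*v**4 + 25/4*v**3 - 115*v**2 + v - 76/3 → 134/3*u + 25/4*v**4 + 25/2*v**3 - 435/4*v**2 - 114*v - 76/3
  leading term u: subtract (67/3)·f_2 from 134/3*u + 25/4*v**4 + 25/2*v**3 - 435/4*v**2 - 114*v - 76/3 → 25/4*v**4 + 25/2*v**3 - 2645/12*v**2 - 677/3*v + 6088/3
  leading term v**4: no divisor's leading term divides it; move 25/4*v**4 to the remainder.
  leading term v**3: no divisor's leading term divides it; move 25/2*v**3 to the remainder.
  leading term v**2: no divisor's leading term divides it; move -2645/12*v**2 to the remainder.
  leading term v: no divisor's leading term divides it; move -677/3*v to the remainder.
  leading term 1: no divisor's leading term divides it; move 6088/3 to the remainder.
  remainder 25/4*v**4 + 25/2*v**3 - 2645/12*v**2 - 677/3*v + 6088/3 ≠ 0; add h_4 = 25/4*v**4 + 25/2*v**3 - 2645/12*v**2 - 677/3*v + 6088/3 to the basis.

S(f_1,f_3): lcm = u**2. S = 4/3*u*v - 32/3*u + v - 76/3.
  leading term u*v: subtract (2/3*v)·f_2 from 4/3*u*v - 32/3*u + v - 76/3 → -32/3*u - 10/3*v**3 - 10/3*v**2 + 187/3*v - 76/3
  leading term u: subtract (-16/3)·f_2 from -32/3*u - 10/3*v**3 - 10/3*v**2 + 187/3*v - 76/3 → -10/3*v**3 + 70/3*v**2 + 89*v - 516
  leading term v**3: no divisor's leading term divides it; move -10/3*v**3 to the remainder.
  leading term v**2: no divisor's leading term divides it; move 70/3*v**2 to the remainder.
  leading term v: no divisor's leading term divides it; move 89*v to the remainder.
  leading term 1: no divisor's leading term divides it; move -516 to the remainder.
  remainder -10/3*v**3 + 70/3*v**2 + 89*v - 516 ≠ 0; add h_5 = -10/3*v**3 + 70/3*v**2 + 89*v - 516 to the basis.

S(f_2,f_3): lcm = u. S = 5/2*v**2 + 23/6*v - 166/3.
  leading term v**2: no divisor's leading term divides it; move 5/2*v**2 to the remainder.
  leading term v: no divisor's leading term divides it; move 23/6*v to the remainder.
  leading term 1: no divisor's leading term divides it; move -166/3 to the remainder.
  remainder 5/2*v**2 + 23/6*v - 166/3 ≠ 0; add h_6 = 5/2*v**2 + 23/6*v - 166/3 to the basis.

S(h_4,h_5): lcm = v**4. S = 9*v**3 - 257/30*v**2 - 14318/75*v + 24352/75.
  leading term v**3: subtract (-27/10)·h_5 from 9*v**3 - 257/30*v**2 - 14318/75*v + 24352/75 → 1633/30*v**2 + 7409/150*v - 80138/75
  leading term v**2: subtract (1633/75)·h_6 from 1633/30*v**2 + 7409/150*v - 80138/75 → -7666/225*v + 30664/225
  leading term v: no divisor's leading term divides it; move -7666/225*v to the remainder.
  leading term 1: no divisor's leading term divides it; move 30664/225 to the remainder.
  remainder -7666/225*v + 30664/225 ≠ 0; add h_7 = -7666/225*v + 30664/225 to the basis.

The other S-polynomials (S(f_1,h_4), S(f_2,h_4), S(f_3,h_4), S(f_1,h_5), S(f_2,h_5), S(f_3,h_5), S(f_1,h_6), S(f_2,h_6), S(f_3,h_6), S(h_4,h_6), S(h_5,h_6), S(f_1,h_7), S(f_2,h_7), S(f_3,h_7), S(h_4,h_7), S(h_5,h_7), S(h_6,h_7)) all reduce to 0 modulo the current basis, so we have a Gröbner basis.
Inter-reduce: drop elements whose leading term is divisible by another's, tail-reduce, and make monic.
Reduced Gröbner basis: {u + 4, v - 4}.

From the last basis element, v - 4 = 0, so v takes values in {4}. Each choice, substituted upward through the basis, yields the corresponding point(s) of the solution set.
  v = 4: the earlier basis element becomes u + 4 = 0, giving u = -4 — point (-4, 4).
Zero-dimensionality of the ideal guarantees finitely many solutions over ℂ.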